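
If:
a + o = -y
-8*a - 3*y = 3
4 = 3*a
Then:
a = 4/3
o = 29/9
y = -41/9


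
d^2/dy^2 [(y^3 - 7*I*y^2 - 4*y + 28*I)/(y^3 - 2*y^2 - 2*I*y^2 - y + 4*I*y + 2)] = (y*(4 - 10*I) + 26 - 76*I)/(y^4 - 4*I*y^3 - 6*y^2 + 4*I*y + 1)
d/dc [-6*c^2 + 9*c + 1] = 9 - 12*c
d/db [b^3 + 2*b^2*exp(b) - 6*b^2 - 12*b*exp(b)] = 2*b^2*exp(b) + 3*b^2 - 8*b*exp(b) - 12*b - 12*exp(b)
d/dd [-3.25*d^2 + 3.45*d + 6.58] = 3.45 - 6.5*d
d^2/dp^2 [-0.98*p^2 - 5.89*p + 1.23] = -1.96000000000000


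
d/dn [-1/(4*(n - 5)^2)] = 1/(2*(n - 5)^3)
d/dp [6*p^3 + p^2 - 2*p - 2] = 18*p^2 + 2*p - 2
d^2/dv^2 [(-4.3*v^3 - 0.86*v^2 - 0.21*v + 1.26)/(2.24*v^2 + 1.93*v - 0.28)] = (5.6843418860808e-14*v^5 - 32.099548*v^3 + 48.639024*v^2 + 29.8704*v + 10.605476)/(11.239424*v^6 + 29.051904*v^5 + 20.816544*v^4 - 0.0739190000000018*v^3 - 2.602068*v^2 + 0.453936*v - 0.021952)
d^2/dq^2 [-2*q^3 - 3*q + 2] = -12*q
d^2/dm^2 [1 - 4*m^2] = -8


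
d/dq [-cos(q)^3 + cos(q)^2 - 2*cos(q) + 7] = (3*cos(q)^2 - 2*cos(q) + 2)*sin(q)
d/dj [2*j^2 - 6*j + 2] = 4*j - 6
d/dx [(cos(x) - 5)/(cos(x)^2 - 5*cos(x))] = sin(x)/cos(x)^2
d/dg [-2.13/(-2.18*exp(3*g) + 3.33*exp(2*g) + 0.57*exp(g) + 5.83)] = (-13.9302*exp(2*g) + 14.1858*exp(g) + 1.2141)*exp(g)/(-2.18*exp(3*g) + 3.33*exp(2*g) + 0.57*exp(g) + 5.83)^2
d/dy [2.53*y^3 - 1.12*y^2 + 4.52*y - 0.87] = 7.59*y^2 - 2.24*y + 4.52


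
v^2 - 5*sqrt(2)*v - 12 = (v - 6*sqrt(2))*(v + sqrt(2))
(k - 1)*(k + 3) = k^2 + 2*k - 3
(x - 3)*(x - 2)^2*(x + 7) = x^4 - 33*x^2 + 100*x - 84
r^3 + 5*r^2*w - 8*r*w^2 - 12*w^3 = (r - 2*w)*(r + w)*(r + 6*w)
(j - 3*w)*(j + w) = j^2 - 2*j*w - 3*w^2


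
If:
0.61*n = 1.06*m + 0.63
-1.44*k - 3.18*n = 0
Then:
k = -2.20833333333333*n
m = 0.575471698113208*n - 0.594339622641509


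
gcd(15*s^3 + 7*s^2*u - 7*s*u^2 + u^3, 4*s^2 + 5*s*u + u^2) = s + u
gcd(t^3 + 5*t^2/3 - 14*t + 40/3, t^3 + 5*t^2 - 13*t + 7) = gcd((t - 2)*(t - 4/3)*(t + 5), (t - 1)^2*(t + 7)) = 1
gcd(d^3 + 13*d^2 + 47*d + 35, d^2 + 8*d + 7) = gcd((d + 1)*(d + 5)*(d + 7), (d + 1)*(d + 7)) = d^2 + 8*d + 7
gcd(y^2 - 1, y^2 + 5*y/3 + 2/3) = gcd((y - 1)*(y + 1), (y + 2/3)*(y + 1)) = y + 1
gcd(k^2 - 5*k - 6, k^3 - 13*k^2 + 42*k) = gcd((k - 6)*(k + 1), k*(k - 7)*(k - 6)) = k - 6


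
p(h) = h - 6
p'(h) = 1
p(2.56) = -3.44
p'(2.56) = 1.00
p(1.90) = -4.10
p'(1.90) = 1.00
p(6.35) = 0.35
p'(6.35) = 1.00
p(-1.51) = -7.51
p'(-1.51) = 1.00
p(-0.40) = -6.40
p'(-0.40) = 1.00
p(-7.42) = -13.42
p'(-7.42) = 1.00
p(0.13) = -5.87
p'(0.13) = 1.00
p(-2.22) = -8.22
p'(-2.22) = 1.00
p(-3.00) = -9.00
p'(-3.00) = 1.00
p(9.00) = 3.00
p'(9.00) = 1.00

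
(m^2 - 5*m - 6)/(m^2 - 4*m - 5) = (m - 6)/(m - 5)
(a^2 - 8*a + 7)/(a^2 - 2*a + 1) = (a - 7)/(a - 1)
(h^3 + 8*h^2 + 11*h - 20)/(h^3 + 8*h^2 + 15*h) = (h^2 + 3*h - 4)/(h*(h + 3))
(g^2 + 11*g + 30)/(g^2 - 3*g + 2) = (g^2 + 11*g + 30)/(g^2 - 3*g + 2)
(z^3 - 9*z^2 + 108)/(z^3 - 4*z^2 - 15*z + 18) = (z - 6)/(z - 1)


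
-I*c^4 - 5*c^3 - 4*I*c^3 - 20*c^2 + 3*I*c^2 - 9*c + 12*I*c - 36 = (c + 4)*(c - 3*I)^2*(-I*c + 1)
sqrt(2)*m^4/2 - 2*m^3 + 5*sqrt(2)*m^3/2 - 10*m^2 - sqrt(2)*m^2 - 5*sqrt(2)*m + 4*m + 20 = (m + 5)*(m - 2*sqrt(2))*(m - sqrt(2))*(sqrt(2)*m/2 + 1)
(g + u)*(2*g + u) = 2*g^2 + 3*g*u + u^2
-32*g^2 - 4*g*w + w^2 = (-8*g + w)*(4*g + w)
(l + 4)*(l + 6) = l^2 + 10*l + 24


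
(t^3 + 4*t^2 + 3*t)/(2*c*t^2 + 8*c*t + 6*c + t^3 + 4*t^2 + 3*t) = t/(2*c + t)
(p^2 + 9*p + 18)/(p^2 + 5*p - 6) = (p + 3)/(p - 1)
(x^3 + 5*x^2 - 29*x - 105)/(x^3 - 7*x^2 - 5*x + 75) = (x + 7)/(x - 5)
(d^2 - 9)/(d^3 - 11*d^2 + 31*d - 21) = (d + 3)/(d^2 - 8*d + 7)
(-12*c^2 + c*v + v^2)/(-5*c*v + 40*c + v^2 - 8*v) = (12*c^2 - c*v - v^2)/(5*c*v - 40*c - v^2 + 8*v)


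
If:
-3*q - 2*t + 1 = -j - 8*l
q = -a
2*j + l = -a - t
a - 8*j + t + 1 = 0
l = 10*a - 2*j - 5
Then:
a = 241/495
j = 14/99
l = -41/99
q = -241/495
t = -16/45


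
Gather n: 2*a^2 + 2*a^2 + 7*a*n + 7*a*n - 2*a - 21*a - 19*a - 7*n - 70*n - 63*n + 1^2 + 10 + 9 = 4*a^2 - 42*a + n*(14*a - 140) + 20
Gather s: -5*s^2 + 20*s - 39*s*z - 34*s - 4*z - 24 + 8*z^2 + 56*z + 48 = -5*s^2 + s*(-39*z - 14) + 8*z^2 + 52*z + 24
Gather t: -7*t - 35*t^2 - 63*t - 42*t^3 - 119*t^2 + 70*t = -42*t^3 - 154*t^2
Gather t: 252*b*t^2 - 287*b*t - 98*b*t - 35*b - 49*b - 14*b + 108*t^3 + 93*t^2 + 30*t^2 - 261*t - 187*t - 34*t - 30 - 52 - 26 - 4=-98*b + 108*t^3 + t^2*(252*b + 123) + t*(-385*b - 482) - 112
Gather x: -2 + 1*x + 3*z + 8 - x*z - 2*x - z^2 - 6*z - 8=x*(-z - 1) - z^2 - 3*z - 2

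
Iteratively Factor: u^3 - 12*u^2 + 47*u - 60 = (u - 3)*(u^2 - 9*u + 20) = (u - 4)*(u - 3)*(u - 5)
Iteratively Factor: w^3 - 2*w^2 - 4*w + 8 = (w - 2)*(w^2 - 4) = (w - 2)*(w + 2)*(w - 2)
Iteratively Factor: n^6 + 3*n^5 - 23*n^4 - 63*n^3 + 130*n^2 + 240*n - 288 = (n - 2)*(n^5 + 5*n^4 - 13*n^3 - 89*n^2 - 48*n + 144) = (n - 2)*(n - 1)*(n^4 + 6*n^3 - 7*n^2 - 96*n - 144) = (n - 2)*(n - 1)*(n + 3)*(n^3 + 3*n^2 - 16*n - 48) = (n - 2)*(n - 1)*(n + 3)^2*(n^2 - 16) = (n - 4)*(n - 2)*(n - 1)*(n + 3)^2*(n + 4)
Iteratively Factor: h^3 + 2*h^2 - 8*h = (h + 4)*(h^2 - 2*h) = h*(h + 4)*(h - 2)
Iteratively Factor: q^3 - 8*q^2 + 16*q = (q - 4)*(q^2 - 4*q) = q*(q - 4)*(q - 4)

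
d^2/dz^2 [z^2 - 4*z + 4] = 2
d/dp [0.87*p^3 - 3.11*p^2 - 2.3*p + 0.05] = 2.61*p^2 - 6.22*p - 2.3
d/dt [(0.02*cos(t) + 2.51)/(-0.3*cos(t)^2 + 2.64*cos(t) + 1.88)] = (-0.006*cos(t)^2 - 1.506*cos(t) + 6.5888)*sin(t)/(0.09*cos(t)^4 - 1.584*cos(t)^3 + 5.8416*cos(t)^2 + 9.9264*cos(t) + 3.5344)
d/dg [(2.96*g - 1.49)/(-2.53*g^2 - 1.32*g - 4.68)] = (7.4888*g^2 - 7.5394*g - 15.8196)/(6.4009*g^4 + 6.6792*g^3 + 25.4232*g^2 + 12.3552*g + 21.9024)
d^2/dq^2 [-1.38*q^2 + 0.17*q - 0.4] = -2.76000000000000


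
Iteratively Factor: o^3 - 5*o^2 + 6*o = (o - 3)*(o^2 - 2*o) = o*(o - 3)*(o - 2)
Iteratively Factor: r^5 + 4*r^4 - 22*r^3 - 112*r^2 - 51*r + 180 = (r + 3)*(r^4 + r^3 - 25*r^2 - 37*r + 60) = (r - 5)*(r + 3)*(r^3 + 6*r^2 + 5*r - 12) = (r - 5)*(r + 3)^2*(r^2 + 3*r - 4) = (r - 5)*(r + 3)^2*(r + 4)*(r - 1)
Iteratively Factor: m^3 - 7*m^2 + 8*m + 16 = (m - 4)*(m^2 - 3*m - 4) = (m - 4)*(m + 1)*(m - 4)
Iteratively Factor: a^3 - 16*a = (a - 4)*(a^2 + 4*a) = (a - 4)*(a + 4)*(a)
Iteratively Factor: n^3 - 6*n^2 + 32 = (n - 4)*(n^2 - 2*n - 8) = (n - 4)^2*(n + 2)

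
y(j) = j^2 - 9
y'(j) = 2*j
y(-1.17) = -7.63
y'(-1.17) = -2.34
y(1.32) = -7.26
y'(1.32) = 2.64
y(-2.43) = -3.10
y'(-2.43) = -4.86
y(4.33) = 9.75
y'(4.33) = 8.66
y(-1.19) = -7.58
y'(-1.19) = -2.38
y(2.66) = -1.92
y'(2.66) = 5.32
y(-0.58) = -8.66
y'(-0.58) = -1.16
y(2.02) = -4.92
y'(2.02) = 4.04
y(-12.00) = 135.00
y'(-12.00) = -24.00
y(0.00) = -9.00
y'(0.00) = 0.00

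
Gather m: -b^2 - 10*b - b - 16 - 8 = -b^2 - 11*b - 24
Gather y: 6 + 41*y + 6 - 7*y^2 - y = -7*y^2 + 40*y + 12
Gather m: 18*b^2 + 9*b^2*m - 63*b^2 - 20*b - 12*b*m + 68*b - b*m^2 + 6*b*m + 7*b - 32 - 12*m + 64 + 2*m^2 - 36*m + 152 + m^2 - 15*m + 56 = -45*b^2 + 55*b + m^2*(3 - b) + m*(9*b^2 - 6*b - 63) + 240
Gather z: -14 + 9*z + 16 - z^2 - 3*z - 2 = -z^2 + 6*z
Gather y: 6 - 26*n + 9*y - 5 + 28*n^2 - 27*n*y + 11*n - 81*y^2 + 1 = 28*n^2 - 15*n - 81*y^2 + y*(9 - 27*n) + 2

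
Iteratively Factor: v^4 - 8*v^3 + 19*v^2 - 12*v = (v)*(v^3 - 8*v^2 + 19*v - 12) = v*(v - 4)*(v^2 - 4*v + 3) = v*(v - 4)*(v - 3)*(v - 1)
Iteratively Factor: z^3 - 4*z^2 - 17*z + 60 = (z - 5)*(z^2 + z - 12) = (z - 5)*(z + 4)*(z - 3)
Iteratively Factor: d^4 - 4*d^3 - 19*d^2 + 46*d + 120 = (d + 3)*(d^3 - 7*d^2 + 2*d + 40) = (d - 5)*(d + 3)*(d^2 - 2*d - 8) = (d - 5)*(d + 2)*(d + 3)*(d - 4)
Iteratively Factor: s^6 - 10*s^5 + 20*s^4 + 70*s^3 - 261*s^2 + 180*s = (s - 3)*(s^5 - 7*s^4 - s^3 + 67*s^2 - 60*s) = s*(s - 3)*(s^4 - 7*s^3 - s^2 + 67*s - 60) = s*(s - 5)*(s - 3)*(s^3 - 2*s^2 - 11*s + 12) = s*(s - 5)*(s - 4)*(s - 3)*(s^2 + 2*s - 3) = s*(s - 5)*(s - 4)*(s - 3)*(s + 3)*(s - 1)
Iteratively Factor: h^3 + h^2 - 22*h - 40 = (h - 5)*(h^2 + 6*h + 8) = (h - 5)*(h + 4)*(h + 2)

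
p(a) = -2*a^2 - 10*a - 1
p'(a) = -4*a - 10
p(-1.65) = 10.06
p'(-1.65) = -3.40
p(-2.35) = 11.46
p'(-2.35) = -0.60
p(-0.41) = 2.76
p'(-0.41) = -8.36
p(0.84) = -10.81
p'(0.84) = -13.36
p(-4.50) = 3.50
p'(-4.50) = 8.00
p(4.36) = -82.62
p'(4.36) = -27.44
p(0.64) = -8.22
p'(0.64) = -12.56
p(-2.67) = 11.44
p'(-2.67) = 0.68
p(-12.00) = -169.00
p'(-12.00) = 38.00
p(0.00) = -1.00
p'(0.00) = -10.00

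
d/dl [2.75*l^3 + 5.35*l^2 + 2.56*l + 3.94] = 8.25*l^2 + 10.7*l + 2.56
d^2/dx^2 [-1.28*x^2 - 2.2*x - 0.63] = -2.56000000000000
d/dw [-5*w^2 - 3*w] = -10*w - 3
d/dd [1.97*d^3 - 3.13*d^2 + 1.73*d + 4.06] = 5.91*d^2 - 6.26*d + 1.73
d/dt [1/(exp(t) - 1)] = -1/(4*sinh(t/2)^2)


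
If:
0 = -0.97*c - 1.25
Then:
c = -1.29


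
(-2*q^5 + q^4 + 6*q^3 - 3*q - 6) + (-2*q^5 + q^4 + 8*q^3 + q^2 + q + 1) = -4*q^5 + 2*q^4 + 14*q^3 + q^2 - 2*q - 5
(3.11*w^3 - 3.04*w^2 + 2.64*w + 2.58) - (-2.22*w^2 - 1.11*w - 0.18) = 3.11*w^3 - 0.82*w^2 + 3.75*w + 2.76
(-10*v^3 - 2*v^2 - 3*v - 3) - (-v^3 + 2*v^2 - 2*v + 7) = -9*v^3 - 4*v^2 - v - 10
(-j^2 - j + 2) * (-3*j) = 3*j^3 + 3*j^2 - 6*j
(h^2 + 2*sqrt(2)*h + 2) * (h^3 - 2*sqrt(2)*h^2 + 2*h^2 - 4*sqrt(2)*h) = h^5 + 2*h^4 - 6*h^3 - 12*h^2 - 4*sqrt(2)*h^2 - 8*sqrt(2)*h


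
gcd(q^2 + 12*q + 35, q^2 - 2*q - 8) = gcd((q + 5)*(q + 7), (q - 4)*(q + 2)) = 1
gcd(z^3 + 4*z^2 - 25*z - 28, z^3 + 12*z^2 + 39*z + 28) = z^2 + 8*z + 7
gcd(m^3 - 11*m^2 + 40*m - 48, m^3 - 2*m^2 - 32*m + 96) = m^2 - 8*m + 16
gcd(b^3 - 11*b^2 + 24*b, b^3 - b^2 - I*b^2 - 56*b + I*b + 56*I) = b - 8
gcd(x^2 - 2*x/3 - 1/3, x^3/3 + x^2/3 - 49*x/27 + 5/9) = 1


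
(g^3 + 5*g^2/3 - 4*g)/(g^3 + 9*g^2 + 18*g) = (g - 4/3)/(g + 6)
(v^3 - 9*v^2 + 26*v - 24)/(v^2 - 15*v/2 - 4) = 2*(-v^3 + 9*v^2 - 26*v + 24)/(-2*v^2 + 15*v + 8)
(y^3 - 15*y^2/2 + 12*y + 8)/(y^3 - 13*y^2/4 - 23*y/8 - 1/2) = 4*(y - 4)/(4*y + 1)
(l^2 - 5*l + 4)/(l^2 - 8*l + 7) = (l - 4)/(l - 7)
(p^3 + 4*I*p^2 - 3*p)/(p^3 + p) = (p + 3*I)/(p - I)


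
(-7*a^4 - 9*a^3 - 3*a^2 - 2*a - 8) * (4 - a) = 7*a^5 - 19*a^4 - 33*a^3 - 10*a^2 - 32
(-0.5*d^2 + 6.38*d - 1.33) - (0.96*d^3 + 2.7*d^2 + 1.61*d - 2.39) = -0.96*d^3 - 3.2*d^2 + 4.77*d + 1.06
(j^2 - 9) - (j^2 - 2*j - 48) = 2*j + 39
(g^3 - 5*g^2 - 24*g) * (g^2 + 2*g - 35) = g^5 - 3*g^4 - 69*g^3 + 127*g^2 + 840*g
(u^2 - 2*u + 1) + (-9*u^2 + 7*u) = -8*u^2 + 5*u + 1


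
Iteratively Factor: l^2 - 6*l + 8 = (l - 2)*(l - 4)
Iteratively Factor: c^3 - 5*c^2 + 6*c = (c - 3)*(c^2 - 2*c) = (c - 3)*(c - 2)*(c)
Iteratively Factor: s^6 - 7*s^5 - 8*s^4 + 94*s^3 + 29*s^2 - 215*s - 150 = (s - 5)*(s^5 - 2*s^4 - 18*s^3 + 4*s^2 + 49*s + 30) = (s - 5)*(s + 1)*(s^4 - 3*s^3 - 15*s^2 + 19*s + 30) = (s - 5)*(s - 2)*(s + 1)*(s^3 - s^2 - 17*s - 15) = (s - 5)*(s - 2)*(s + 1)*(s + 3)*(s^2 - 4*s - 5) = (s - 5)^2*(s - 2)*(s + 1)*(s + 3)*(s + 1)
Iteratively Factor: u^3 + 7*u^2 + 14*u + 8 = (u + 4)*(u^2 + 3*u + 2) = (u + 2)*(u + 4)*(u + 1)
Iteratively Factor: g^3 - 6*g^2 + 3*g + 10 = (g - 5)*(g^2 - g - 2) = (g - 5)*(g + 1)*(g - 2)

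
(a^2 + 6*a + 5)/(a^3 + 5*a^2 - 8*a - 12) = (a + 5)/(a^2 + 4*a - 12)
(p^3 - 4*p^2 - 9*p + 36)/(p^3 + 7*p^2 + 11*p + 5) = (p^3 - 4*p^2 - 9*p + 36)/(p^3 + 7*p^2 + 11*p + 5)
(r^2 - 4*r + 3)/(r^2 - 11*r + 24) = (r - 1)/(r - 8)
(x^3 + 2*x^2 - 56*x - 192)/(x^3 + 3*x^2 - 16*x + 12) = (x^2 - 4*x - 32)/(x^2 - 3*x + 2)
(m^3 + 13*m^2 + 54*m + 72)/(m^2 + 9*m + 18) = m + 4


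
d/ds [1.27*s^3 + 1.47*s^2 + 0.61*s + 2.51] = 3.81*s^2 + 2.94*s + 0.61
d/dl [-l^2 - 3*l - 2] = -2*l - 3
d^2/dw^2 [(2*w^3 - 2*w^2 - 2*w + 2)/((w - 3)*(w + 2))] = 4*(5*w^3 + 3*w^2 + 87*w - 23)/(w^6 - 3*w^5 - 15*w^4 + 35*w^3 + 90*w^2 - 108*w - 216)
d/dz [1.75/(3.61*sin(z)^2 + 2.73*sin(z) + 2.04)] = -(12.635*sin(z) + 4.7775)*cos(z)/(3.61*sin(z)^2 + 2.73*sin(z) + 2.04)^2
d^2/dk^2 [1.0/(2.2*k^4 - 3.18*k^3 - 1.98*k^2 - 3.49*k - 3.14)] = ((-26.4*k^2 + 19.08*k + 3.96)*(-2.2*k^4 + 3.18*k^3 + 1.98*k^2 + 3.49*k + 3.14) - 1.0*(-17.6*k^3 + 19.08*k^2 + 7.92*k + 6.98)*(-8.8*k^3 + 9.54*k^2 + 3.96*k + 3.49))/(-2.2*k^4 + 3.18*k^3 + 1.98*k^2 + 3.49*k + 3.14)^3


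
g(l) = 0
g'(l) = 0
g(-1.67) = 0.00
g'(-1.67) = 0.00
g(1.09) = 0.00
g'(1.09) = 0.00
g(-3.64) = 0.00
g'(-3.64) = 0.00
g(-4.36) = 0.00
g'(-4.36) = 0.00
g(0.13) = 0.00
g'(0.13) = 0.00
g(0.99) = 0.00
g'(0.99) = 0.00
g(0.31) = 0.00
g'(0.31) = 0.00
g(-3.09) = 0.00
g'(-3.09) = 0.00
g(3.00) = 0.00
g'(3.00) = 0.00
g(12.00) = 0.00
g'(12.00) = 0.00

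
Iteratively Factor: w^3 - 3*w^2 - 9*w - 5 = (w + 1)*(w^2 - 4*w - 5) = (w + 1)^2*(w - 5)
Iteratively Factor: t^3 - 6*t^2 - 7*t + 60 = (t + 3)*(t^2 - 9*t + 20) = (t - 5)*(t + 3)*(t - 4)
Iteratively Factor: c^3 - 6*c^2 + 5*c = (c)*(c^2 - 6*c + 5) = c*(c - 1)*(c - 5)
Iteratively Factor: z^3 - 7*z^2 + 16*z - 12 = (z - 3)*(z^2 - 4*z + 4) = (z - 3)*(z - 2)*(z - 2)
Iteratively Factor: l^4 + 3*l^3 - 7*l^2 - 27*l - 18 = (l + 1)*(l^3 + 2*l^2 - 9*l - 18) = (l + 1)*(l + 2)*(l^2 - 9) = (l - 3)*(l + 1)*(l + 2)*(l + 3)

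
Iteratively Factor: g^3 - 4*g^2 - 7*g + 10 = (g + 2)*(g^2 - 6*g + 5) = (g - 5)*(g + 2)*(g - 1)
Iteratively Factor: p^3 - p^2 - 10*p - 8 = (p - 4)*(p^2 + 3*p + 2) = (p - 4)*(p + 1)*(p + 2)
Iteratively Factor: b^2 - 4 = (b + 2)*(b - 2)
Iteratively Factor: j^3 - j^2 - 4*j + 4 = (j - 2)*(j^2 + j - 2) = (j - 2)*(j + 2)*(j - 1)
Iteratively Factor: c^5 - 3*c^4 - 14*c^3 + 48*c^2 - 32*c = (c)*(c^4 - 3*c^3 - 14*c^2 + 48*c - 32) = c*(c - 1)*(c^3 - 2*c^2 - 16*c + 32) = c*(c - 1)*(c + 4)*(c^2 - 6*c + 8) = c*(c - 2)*(c - 1)*(c + 4)*(c - 4)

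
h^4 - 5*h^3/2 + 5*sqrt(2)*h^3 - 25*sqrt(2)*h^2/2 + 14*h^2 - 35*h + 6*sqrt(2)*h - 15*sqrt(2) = (h - 5/2)*(h + sqrt(2))^2*(h + 3*sqrt(2))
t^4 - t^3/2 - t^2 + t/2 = t*(t - 1)*(t - 1/2)*(t + 1)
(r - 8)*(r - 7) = r^2 - 15*r + 56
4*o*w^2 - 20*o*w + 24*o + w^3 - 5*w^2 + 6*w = (4*o + w)*(w - 3)*(w - 2)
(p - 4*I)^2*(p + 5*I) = p^3 - 3*I*p^2 + 24*p - 80*I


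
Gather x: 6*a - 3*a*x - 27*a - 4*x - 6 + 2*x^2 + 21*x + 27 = -21*a + 2*x^2 + x*(17 - 3*a) + 21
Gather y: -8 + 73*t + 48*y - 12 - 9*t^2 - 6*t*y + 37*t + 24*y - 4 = -9*t^2 + 110*t + y*(72 - 6*t) - 24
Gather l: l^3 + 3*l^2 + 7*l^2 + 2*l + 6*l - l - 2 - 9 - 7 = l^3 + 10*l^2 + 7*l - 18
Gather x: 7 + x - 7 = x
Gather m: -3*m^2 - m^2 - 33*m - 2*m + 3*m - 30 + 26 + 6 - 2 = -4*m^2 - 32*m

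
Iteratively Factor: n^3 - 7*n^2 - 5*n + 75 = (n + 3)*(n^2 - 10*n + 25) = (n - 5)*(n + 3)*(n - 5)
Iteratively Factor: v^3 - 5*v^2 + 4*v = (v - 1)*(v^2 - 4*v) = v*(v - 1)*(v - 4)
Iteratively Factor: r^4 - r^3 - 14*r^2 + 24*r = (r + 4)*(r^3 - 5*r^2 + 6*r) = r*(r + 4)*(r^2 - 5*r + 6) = r*(r - 3)*(r + 4)*(r - 2)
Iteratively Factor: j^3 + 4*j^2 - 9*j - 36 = (j + 3)*(j^2 + j - 12) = (j - 3)*(j + 3)*(j + 4)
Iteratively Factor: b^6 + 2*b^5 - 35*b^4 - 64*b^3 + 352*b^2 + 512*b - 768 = (b - 1)*(b^5 + 3*b^4 - 32*b^3 - 96*b^2 + 256*b + 768) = (b - 1)*(b + 3)*(b^4 - 32*b^2 + 256) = (b - 4)*(b - 1)*(b + 3)*(b^3 + 4*b^2 - 16*b - 64) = (b - 4)^2*(b - 1)*(b + 3)*(b^2 + 8*b + 16) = (b - 4)^2*(b - 1)*(b + 3)*(b + 4)*(b + 4)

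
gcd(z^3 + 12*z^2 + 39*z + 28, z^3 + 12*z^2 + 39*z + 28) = z^3 + 12*z^2 + 39*z + 28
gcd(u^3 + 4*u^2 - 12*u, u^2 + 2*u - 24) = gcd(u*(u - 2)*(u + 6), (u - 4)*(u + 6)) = u + 6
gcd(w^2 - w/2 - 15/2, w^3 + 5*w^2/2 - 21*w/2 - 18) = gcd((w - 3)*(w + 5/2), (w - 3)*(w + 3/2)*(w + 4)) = w - 3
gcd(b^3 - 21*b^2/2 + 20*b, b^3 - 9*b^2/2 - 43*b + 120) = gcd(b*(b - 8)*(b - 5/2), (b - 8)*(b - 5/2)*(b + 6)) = b^2 - 21*b/2 + 20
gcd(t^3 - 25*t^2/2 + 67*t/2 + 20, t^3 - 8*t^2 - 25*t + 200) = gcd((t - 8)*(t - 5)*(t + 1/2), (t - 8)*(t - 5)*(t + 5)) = t^2 - 13*t + 40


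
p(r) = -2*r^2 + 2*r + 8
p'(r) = 2 - 4*r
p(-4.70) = -45.58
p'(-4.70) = 20.80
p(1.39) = 6.92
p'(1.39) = -3.56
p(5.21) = -35.87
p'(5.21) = -18.84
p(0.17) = 8.28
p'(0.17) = 1.32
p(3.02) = -4.20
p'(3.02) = -10.08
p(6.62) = -66.41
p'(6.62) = -24.48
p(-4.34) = -38.35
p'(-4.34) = 19.36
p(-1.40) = 1.28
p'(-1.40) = 7.60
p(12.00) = -256.00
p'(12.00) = -46.00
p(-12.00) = -304.00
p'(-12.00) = 50.00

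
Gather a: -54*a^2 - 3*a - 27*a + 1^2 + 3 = -54*a^2 - 30*a + 4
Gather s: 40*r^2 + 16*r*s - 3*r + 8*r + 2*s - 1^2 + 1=40*r^2 + 5*r + s*(16*r + 2)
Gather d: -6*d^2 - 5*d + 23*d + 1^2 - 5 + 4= -6*d^2 + 18*d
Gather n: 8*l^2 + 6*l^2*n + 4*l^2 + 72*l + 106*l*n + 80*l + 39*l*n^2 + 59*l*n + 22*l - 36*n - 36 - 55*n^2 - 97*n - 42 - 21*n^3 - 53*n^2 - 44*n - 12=12*l^2 + 174*l - 21*n^3 + n^2*(39*l - 108) + n*(6*l^2 + 165*l - 177) - 90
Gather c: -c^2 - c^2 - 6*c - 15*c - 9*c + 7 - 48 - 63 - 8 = -2*c^2 - 30*c - 112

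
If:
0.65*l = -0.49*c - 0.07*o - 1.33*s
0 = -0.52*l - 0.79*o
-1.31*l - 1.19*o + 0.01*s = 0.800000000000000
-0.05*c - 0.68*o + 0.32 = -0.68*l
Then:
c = -23.83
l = -1.34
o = 0.88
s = 9.39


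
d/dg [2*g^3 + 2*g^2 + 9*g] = 6*g^2 + 4*g + 9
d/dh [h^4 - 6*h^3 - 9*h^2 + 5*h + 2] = 4*h^3 - 18*h^2 - 18*h + 5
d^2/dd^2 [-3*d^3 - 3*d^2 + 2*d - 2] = -18*d - 6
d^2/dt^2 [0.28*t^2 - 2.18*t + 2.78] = 0.560000000000000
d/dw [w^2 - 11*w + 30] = 2*w - 11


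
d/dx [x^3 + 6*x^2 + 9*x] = 3*x^2 + 12*x + 9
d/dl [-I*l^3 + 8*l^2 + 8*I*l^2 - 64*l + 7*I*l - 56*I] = -3*I*l^2 + 16*l*(1 + I) - 64 + 7*I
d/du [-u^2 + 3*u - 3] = 3 - 2*u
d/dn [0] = 0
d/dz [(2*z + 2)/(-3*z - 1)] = 4/(3*z + 1)^2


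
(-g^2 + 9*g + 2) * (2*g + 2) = -2*g^3 + 16*g^2 + 22*g + 4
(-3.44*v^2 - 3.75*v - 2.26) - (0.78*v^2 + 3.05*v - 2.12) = -4.22*v^2 - 6.8*v - 0.14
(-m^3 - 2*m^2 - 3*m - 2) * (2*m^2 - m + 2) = -2*m^5 - 3*m^4 - 6*m^3 - 5*m^2 - 4*m - 4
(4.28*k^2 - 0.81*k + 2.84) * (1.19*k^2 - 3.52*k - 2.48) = 5.0932*k^4 - 16.0295*k^3 - 4.3836*k^2 - 7.988*k - 7.0432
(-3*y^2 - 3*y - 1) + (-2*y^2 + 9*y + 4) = -5*y^2 + 6*y + 3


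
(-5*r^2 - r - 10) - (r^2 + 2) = -6*r^2 - r - 12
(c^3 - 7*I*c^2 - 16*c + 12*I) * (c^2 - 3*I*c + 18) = c^5 - 10*I*c^4 - 19*c^3 - 66*I*c^2 - 252*c + 216*I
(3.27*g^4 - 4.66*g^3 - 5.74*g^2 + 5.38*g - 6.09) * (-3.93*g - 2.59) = -12.8511*g^5 + 9.8445*g^4 + 34.6276*g^3 - 6.2768*g^2 + 9.9995*g + 15.7731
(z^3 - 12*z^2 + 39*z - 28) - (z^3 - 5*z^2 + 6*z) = -7*z^2 + 33*z - 28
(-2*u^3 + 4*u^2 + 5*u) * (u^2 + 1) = -2*u^5 + 4*u^4 + 3*u^3 + 4*u^2 + 5*u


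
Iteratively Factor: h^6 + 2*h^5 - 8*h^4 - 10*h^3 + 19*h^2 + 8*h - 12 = (h - 2)*(h^5 + 4*h^4 - 10*h^2 - h + 6) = (h - 2)*(h + 2)*(h^4 + 2*h^3 - 4*h^2 - 2*h + 3) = (h - 2)*(h + 1)*(h + 2)*(h^3 + h^2 - 5*h + 3) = (h - 2)*(h + 1)*(h + 2)*(h + 3)*(h^2 - 2*h + 1) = (h - 2)*(h - 1)*(h + 1)*(h + 2)*(h + 3)*(h - 1)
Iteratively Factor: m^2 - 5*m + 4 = (m - 1)*(m - 4)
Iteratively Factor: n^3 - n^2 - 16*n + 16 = (n - 1)*(n^2 - 16) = (n - 1)*(n + 4)*(n - 4)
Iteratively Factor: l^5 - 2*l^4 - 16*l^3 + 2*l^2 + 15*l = (l - 1)*(l^4 - l^3 - 17*l^2 - 15*l) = (l - 1)*(l + 1)*(l^3 - 2*l^2 - 15*l) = (l - 1)*(l + 1)*(l + 3)*(l^2 - 5*l) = (l - 5)*(l - 1)*(l + 1)*(l + 3)*(l)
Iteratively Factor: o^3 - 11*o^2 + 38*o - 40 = (o - 4)*(o^2 - 7*o + 10) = (o - 5)*(o - 4)*(o - 2)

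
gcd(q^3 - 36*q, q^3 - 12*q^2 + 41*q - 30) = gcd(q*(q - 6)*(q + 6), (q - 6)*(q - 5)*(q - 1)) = q - 6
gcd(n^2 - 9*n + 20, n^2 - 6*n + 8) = n - 4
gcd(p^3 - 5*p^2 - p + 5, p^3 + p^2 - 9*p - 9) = p + 1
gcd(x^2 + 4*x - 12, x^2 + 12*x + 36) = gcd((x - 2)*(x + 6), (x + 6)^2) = x + 6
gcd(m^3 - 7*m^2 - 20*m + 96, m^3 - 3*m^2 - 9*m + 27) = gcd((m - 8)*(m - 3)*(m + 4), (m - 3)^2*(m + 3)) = m - 3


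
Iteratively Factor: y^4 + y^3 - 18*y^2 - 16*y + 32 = (y - 4)*(y^3 + 5*y^2 + 2*y - 8) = (y - 4)*(y + 2)*(y^2 + 3*y - 4) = (y - 4)*(y - 1)*(y + 2)*(y + 4)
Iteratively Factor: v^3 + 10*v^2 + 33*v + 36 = (v + 3)*(v^2 + 7*v + 12) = (v + 3)^2*(v + 4)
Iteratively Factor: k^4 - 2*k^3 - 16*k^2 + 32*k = (k)*(k^3 - 2*k^2 - 16*k + 32) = k*(k - 2)*(k^2 - 16) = k*(k - 2)*(k + 4)*(k - 4)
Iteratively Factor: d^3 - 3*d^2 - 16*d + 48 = (d - 4)*(d^2 + d - 12) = (d - 4)*(d + 4)*(d - 3)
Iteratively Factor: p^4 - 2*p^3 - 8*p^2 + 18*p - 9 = (p - 1)*(p^3 - p^2 - 9*p + 9) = (p - 1)*(p + 3)*(p^2 - 4*p + 3) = (p - 3)*(p - 1)*(p + 3)*(p - 1)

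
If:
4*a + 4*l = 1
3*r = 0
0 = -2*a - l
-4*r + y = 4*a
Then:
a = -1/4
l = 1/2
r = 0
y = -1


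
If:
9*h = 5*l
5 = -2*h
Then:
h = -5/2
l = -9/2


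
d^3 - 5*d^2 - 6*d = d*(d - 6)*(d + 1)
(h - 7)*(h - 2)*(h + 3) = h^3 - 6*h^2 - 13*h + 42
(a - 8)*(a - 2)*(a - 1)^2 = a^4 - 12*a^3 + 37*a^2 - 42*a + 16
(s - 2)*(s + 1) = s^2 - s - 2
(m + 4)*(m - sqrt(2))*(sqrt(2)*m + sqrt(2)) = sqrt(2)*m^3 - 2*m^2 + 5*sqrt(2)*m^2 - 10*m + 4*sqrt(2)*m - 8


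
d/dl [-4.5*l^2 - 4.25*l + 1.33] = -9.0*l - 4.25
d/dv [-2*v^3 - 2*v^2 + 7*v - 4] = -6*v^2 - 4*v + 7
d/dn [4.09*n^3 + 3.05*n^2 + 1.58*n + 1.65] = 12.27*n^2 + 6.1*n + 1.58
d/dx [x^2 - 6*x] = 2*x - 6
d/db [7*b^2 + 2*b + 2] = 14*b + 2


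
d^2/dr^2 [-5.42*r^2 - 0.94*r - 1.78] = -10.8400000000000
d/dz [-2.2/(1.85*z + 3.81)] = 4.07/(1.85*z + 3.81)^2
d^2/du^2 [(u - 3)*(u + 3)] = 2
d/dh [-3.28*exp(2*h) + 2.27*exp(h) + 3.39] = (2.27 - 6.56*exp(h))*exp(h)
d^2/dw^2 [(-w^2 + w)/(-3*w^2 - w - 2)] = 12*(-2*w^3 - 3*w^2 + 3*w + 1)/(27*w^6 + 27*w^5 + 63*w^4 + 37*w^3 + 42*w^2 + 12*w + 8)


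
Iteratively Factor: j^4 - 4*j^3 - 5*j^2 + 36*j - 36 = (j - 3)*(j^3 - j^2 - 8*j + 12) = (j - 3)*(j + 3)*(j^2 - 4*j + 4) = (j - 3)*(j - 2)*(j + 3)*(j - 2)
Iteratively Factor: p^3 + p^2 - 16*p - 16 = (p - 4)*(p^2 + 5*p + 4) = (p - 4)*(p + 4)*(p + 1)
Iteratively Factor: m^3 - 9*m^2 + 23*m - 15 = (m - 3)*(m^2 - 6*m + 5) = (m - 3)*(m - 1)*(m - 5)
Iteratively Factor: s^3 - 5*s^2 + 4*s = (s - 1)*(s^2 - 4*s) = (s - 4)*(s - 1)*(s)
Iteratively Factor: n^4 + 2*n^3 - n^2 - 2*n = (n - 1)*(n^3 + 3*n^2 + 2*n) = (n - 1)*(n + 2)*(n^2 + n) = (n - 1)*(n + 1)*(n + 2)*(n)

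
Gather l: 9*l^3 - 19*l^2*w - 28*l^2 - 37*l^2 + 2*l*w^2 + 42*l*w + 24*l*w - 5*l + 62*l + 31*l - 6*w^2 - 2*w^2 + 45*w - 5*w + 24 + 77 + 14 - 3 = 9*l^3 + l^2*(-19*w - 65) + l*(2*w^2 + 66*w + 88) - 8*w^2 + 40*w + 112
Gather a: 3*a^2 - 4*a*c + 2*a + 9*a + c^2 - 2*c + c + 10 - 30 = 3*a^2 + a*(11 - 4*c) + c^2 - c - 20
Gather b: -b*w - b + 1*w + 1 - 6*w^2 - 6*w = b*(-w - 1) - 6*w^2 - 5*w + 1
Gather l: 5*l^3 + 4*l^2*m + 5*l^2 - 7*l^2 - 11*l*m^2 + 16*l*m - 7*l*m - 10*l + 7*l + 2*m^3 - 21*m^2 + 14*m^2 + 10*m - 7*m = 5*l^3 + l^2*(4*m - 2) + l*(-11*m^2 + 9*m - 3) + 2*m^3 - 7*m^2 + 3*m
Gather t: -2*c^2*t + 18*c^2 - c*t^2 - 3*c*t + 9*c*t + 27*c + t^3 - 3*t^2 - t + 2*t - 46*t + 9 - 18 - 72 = 18*c^2 + 27*c + t^3 + t^2*(-c - 3) + t*(-2*c^2 + 6*c - 45) - 81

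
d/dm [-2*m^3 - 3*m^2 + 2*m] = -6*m^2 - 6*m + 2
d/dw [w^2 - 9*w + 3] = 2*w - 9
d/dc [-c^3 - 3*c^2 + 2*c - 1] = -3*c^2 - 6*c + 2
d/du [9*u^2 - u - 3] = 18*u - 1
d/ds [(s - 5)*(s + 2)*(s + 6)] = 3*s^2 + 6*s - 28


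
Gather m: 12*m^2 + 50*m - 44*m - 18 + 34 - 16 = 12*m^2 + 6*m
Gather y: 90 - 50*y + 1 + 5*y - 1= 90 - 45*y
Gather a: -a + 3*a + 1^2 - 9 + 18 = 2*a + 10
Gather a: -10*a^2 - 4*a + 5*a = -10*a^2 + a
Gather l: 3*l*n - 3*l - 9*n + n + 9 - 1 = l*(3*n - 3) - 8*n + 8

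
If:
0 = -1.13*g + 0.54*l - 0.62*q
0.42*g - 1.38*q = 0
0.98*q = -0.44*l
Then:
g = 0.00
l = 0.00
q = 0.00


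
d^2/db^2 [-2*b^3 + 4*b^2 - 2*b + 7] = 8 - 12*b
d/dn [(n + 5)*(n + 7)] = 2*n + 12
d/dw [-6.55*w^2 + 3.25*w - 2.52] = 3.25 - 13.1*w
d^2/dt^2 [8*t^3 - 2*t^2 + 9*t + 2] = 48*t - 4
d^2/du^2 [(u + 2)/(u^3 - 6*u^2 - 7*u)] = 2*(3*u^5 - 6*u^4 - 53*u^3 + 174*u^2 + 252*u + 98)/(u^3*(u^6 - 18*u^5 + 87*u^4 + 36*u^3 - 609*u^2 - 882*u - 343))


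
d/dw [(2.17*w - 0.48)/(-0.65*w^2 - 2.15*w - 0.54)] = (1.4105*w^2 - 0.624*w - 2.2038)/(0.4225*w^4 + 2.795*w^3 + 5.3245*w^2 + 2.322*w + 0.2916)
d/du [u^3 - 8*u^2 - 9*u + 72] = 3*u^2 - 16*u - 9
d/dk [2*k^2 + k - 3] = 4*k + 1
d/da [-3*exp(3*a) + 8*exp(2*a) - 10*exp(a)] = (-9*exp(2*a) + 16*exp(a) - 10)*exp(a)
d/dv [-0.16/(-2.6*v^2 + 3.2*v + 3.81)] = (0.512 - 0.832*v)/(-2.6*v^2 + 3.2*v + 3.81)^2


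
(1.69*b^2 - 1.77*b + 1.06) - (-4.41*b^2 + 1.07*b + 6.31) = 6.1*b^2 - 2.84*b - 5.25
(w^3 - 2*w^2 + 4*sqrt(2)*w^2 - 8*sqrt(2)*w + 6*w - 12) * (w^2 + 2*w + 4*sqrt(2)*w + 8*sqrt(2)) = w^5 + 8*sqrt(2)*w^4 + 34*w^3 - 8*sqrt(2)*w^2 - 152*w - 96*sqrt(2)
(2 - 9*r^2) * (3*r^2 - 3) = -27*r^4 + 33*r^2 - 6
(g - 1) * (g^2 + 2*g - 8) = g^3 + g^2 - 10*g + 8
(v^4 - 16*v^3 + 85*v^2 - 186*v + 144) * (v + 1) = v^5 - 15*v^4 + 69*v^3 - 101*v^2 - 42*v + 144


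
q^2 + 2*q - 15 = (q - 3)*(q + 5)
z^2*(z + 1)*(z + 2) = z^4 + 3*z^3 + 2*z^2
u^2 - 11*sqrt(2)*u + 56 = (u - 7*sqrt(2))*(u - 4*sqrt(2))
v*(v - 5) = v^2 - 5*v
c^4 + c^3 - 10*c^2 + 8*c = c*(c - 2)*(c - 1)*(c + 4)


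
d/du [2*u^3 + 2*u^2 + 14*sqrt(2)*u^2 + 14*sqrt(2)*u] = 6*u^2 + 4*u + 28*sqrt(2)*u + 14*sqrt(2)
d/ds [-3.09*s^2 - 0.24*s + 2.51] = -6.18*s - 0.24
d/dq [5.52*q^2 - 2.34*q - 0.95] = 11.04*q - 2.34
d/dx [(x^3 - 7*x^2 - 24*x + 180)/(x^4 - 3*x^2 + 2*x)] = (-x^5 + 13*x^4 + 82*x^3 - 634*x^2 - 720*x + 360)/(x^2*(x^5 + x^4 - 5*x^3 - x^2 + 8*x - 4))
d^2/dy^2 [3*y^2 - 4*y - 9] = 6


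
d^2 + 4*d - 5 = (d - 1)*(d + 5)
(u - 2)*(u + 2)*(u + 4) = u^3 + 4*u^2 - 4*u - 16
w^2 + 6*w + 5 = (w + 1)*(w + 5)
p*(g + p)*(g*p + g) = g^2*p^2 + g^2*p + g*p^3 + g*p^2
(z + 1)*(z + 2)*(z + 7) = z^3 + 10*z^2 + 23*z + 14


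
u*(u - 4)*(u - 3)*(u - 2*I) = u^4 - 7*u^3 - 2*I*u^3 + 12*u^2 + 14*I*u^2 - 24*I*u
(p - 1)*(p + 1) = p^2 - 1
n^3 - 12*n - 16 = (n - 4)*(n + 2)^2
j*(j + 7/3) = j^2 + 7*j/3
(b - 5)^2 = b^2 - 10*b + 25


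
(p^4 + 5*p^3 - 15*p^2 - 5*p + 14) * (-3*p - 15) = -3*p^5 - 30*p^4 - 30*p^3 + 240*p^2 + 33*p - 210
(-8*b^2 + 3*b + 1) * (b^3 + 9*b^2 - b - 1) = -8*b^5 - 69*b^4 + 36*b^3 + 14*b^2 - 4*b - 1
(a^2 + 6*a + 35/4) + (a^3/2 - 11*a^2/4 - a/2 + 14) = a^3/2 - 7*a^2/4 + 11*a/2 + 91/4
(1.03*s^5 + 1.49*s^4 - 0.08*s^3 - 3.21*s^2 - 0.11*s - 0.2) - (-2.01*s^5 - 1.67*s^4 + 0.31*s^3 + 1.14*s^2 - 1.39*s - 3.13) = 3.04*s^5 + 3.16*s^4 - 0.39*s^3 - 4.35*s^2 + 1.28*s + 2.93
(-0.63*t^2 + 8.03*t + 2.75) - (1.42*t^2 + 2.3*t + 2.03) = -2.05*t^2 + 5.73*t + 0.72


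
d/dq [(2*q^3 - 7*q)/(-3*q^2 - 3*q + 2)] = (-6*q^4 - 12*q^3 - 9*q^2 - 14)/(9*q^4 + 18*q^3 - 3*q^2 - 12*q + 4)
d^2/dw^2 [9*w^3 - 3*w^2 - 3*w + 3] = 54*w - 6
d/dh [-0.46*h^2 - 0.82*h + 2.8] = -0.92*h - 0.82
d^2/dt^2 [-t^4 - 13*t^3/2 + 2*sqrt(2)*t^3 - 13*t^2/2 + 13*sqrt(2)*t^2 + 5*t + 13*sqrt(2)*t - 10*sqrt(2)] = -12*t^2 - 39*t + 12*sqrt(2)*t - 13 + 26*sqrt(2)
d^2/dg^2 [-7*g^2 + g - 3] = -14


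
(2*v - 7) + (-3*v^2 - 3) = -3*v^2 + 2*v - 10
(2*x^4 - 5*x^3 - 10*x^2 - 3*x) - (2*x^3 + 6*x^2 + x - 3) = 2*x^4 - 7*x^3 - 16*x^2 - 4*x + 3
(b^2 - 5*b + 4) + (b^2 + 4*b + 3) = 2*b^2 - b + 7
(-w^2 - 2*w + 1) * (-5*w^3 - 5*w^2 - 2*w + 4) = 5*w^5 + 15*w^4 + 7*w^3 - 5*w^2 - 10*w + 4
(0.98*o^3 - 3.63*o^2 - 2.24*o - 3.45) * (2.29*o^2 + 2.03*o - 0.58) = 2.2442*o^5 - 6.3233*o^4 - 13.0669*o^3 - 10.3423*o^2 - 5.7043*o + 2.001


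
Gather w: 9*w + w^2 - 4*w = w^2 + 5*w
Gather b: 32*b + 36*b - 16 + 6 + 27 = 68*b + 17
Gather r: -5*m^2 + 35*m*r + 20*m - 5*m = -5*m^2 + 35*m*r + 15*m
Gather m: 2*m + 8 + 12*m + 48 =14*m + 56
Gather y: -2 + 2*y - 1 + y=3*y - 3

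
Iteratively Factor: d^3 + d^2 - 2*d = (d - 1)*(d^2 + 2*d) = (d - 1)*(d + 2)*(d)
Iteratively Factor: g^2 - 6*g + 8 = (g - 4)*(g - 2)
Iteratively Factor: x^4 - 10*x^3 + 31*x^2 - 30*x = (x)*(x^3 - 10*x^2 + 31*x - 30) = x*(x - 2)*(x^2 - 8*x + 15) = x*(x - 5)*(x - 2)*(x - 3)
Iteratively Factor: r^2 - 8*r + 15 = (r - 5)*(r - 3)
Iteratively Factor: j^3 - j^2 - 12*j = (j - 4)*(j^2 + 3*j) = (j - 4)*(j + 3)*(j)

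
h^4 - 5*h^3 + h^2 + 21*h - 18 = (h - 3)^2*(h - 1)*(h + 2)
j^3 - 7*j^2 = j^2*(j - 7)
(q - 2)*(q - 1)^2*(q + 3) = q^4 - q^3 - 7*q^2 + 13*q - 6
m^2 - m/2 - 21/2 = (m - 7/2)*(m + 3)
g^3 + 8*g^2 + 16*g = g*(g + 4)^2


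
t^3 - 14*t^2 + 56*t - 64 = (t - 8)*(t - 4)*(t - 2)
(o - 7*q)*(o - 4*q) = o^2 - 11*o*q + 28*q^2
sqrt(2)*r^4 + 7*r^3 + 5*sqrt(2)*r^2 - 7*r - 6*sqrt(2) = (r - 1)*(r + 3*sqrt(2)/2)*(r + 2*sqrt(2))*(sqrt(2)*r + sqrt(2))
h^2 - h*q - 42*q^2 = (h - 7*q)*(h + 6*q)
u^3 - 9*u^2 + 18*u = u*(u - 6)*(u - 3)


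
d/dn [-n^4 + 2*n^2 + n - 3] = -4*n^3 + 4*n + 1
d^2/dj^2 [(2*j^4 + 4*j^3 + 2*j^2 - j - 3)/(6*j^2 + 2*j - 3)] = 4*(36*j^6 + 36*j^5 - 42*j^4 - 34*j^3 - 90*j^2 - 27*j - 27)/(216*j^6 + 216*j^5 - 252*j^4 - 208*j^3 + 126*j^2 + 54*j - 27)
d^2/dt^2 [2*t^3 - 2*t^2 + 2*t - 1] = 12*t - 4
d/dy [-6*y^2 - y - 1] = -12*y - 1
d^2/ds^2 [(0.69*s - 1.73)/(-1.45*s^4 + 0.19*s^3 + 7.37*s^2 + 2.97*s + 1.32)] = (-17.4087*s^7 + 75.78802*s^6 + 29.7942060000001*s^5 - 355.654326*s^4 - 91.6324640000001*s^3 + 611.47812*s^2 + 264.879054*s + 2.27020200000001)/(3.048625*s^12 - 1.198425*s^11 - 46.32924*s^10 - 6.557524*s^9 + 232.063854*s^8 + 161.333106*s^7 - 302.40386*s^6 - 465.974388*s^5 - 407.014839*s^4 - 200.551329*s^3 - 73.455228*s^2 - 15.524784*s - 2.299968)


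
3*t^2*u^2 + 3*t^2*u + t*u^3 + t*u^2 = u*(3*t + u)*(t*u + t)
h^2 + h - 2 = (h - 1)*(h + 2)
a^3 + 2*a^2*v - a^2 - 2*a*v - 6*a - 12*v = (a - 3)*(a + 2)*(a + 2*v)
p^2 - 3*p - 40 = (p - 8)*(p + 5)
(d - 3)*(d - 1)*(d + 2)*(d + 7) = d^4 + 5*d^3 - 19*d^2 - 29*d + 42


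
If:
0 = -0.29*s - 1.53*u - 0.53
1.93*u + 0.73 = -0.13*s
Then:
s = 0.26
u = -0.40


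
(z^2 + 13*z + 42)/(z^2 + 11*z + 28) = (z + 6)/(z + 4)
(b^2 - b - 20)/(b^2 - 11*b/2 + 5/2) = 2*(b + 4)/(2*b - 1)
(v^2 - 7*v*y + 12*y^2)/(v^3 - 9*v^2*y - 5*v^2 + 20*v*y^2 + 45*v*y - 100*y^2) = (-v + 3*y)/(-v^2 + 5*v*y + 5*v - 25*y)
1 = 1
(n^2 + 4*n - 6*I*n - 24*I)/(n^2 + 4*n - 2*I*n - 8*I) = (n - 6*I)/(n - 2*I)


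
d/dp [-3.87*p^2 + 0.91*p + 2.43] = 0.91 - 7.74*p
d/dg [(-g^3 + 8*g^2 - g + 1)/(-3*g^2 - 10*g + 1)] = (3*g^4 + 20*g^3 - 86*g^2 + 22*g + 9)/(9*g^4 + 60*g^3 + 94*g^2 - 20*g + 1)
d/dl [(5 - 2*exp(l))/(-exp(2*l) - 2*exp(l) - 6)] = 2*(-(exp(l) + 1)*(2*exp(l) - 5) + exp(2*l) + 2*exp(l) + 6)*exp(l)/(exp(2*l) + 2*exp(l) + 6)^2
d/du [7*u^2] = 14*u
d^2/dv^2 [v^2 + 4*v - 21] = 2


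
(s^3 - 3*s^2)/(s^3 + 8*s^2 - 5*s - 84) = s^2/(s^2 + 11*s + 28)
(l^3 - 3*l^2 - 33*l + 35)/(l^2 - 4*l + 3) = (l^2 - 2*l - 35)/(l - 3)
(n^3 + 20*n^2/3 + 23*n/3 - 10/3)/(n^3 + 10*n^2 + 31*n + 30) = (n - 1/3)/(n + 3)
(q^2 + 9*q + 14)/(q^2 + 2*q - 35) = (q + 2)/(q - 5)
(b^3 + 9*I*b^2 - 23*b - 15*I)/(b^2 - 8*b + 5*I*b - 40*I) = (b^2 + 4*I*b - 3)/(b - 8)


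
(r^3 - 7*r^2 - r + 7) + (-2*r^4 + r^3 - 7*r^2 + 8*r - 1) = -2*r^4 + 2*r^3 - 14*r^2 + 7*r + 6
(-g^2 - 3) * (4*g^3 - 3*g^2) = -4*g^5 + 3*g^4 - 12*g^3 + 9*g^2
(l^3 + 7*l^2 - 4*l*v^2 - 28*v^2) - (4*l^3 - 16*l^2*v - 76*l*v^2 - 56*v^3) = -3*l^3 + 16*l^2*v + 7*l^2 + 72*l*v^2 + 56*v^3 - 28*v^2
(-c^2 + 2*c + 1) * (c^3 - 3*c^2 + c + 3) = -c^5 + 5*c^4 - 6*c^3 - 4*c^2 + 7*c + 3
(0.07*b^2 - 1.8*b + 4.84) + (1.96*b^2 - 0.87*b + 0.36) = 2.03*b^2 - 2.67*b + 5.2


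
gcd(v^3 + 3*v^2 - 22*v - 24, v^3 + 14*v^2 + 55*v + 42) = v^2 + 7*v + 6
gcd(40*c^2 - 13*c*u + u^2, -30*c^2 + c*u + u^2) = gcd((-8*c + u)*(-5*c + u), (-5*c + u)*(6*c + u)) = -5*c + u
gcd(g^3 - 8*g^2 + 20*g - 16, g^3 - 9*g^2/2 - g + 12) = g^2 - 6*g + 8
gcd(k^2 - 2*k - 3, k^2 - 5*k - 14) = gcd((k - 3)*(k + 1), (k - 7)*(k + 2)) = 1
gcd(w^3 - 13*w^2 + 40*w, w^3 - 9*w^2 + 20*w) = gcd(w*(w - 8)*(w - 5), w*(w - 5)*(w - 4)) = w^2 - 5*w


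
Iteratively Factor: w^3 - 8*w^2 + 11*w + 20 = (w + 1)*(w^2 - 9*w + 20) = (w - 4)*(w + 1)*(w - 5)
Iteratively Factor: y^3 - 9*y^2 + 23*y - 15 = (y - 3)*(y^2 - 6*y + 5) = (y - 5)*(y - 3)*(y - 1)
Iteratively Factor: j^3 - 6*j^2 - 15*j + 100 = (j + 4)*(j^2 - 10*j + 25) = (j - 5)*(j + 4)*(j - 5)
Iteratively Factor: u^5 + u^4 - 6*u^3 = (u)*(u^4 + u^3 - 6*u^2) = u^2*(u^3 + u^2 - 6*u) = u^2*(u - 2)*(u^2 + 3*u) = u^3*(u - 2)*(u + 3)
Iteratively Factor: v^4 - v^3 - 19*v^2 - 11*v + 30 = (v + 2)*(v^3 - 3*v^2 - 13*v + 15) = (v + 2)*(v + 3)*(v^2 - 6*v + 5) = (v - 5)*(v + 2)*(v + 3)*(v - 1)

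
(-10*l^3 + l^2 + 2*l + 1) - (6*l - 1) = -10*l^3 + l^2 - 4*l + 2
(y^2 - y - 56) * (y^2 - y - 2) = y^4 - 2*y^3 - 57*y^2 + 58*y + 112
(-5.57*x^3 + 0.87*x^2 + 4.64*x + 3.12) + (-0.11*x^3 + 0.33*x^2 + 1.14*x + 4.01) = -5.68*x^3 + 1.2*x^2 + 5.78*x + 7.13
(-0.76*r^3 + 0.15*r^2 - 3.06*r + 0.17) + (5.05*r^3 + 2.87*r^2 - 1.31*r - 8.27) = 4.29*r^3 + 3.02*r^2 - 4.37*r - 8.1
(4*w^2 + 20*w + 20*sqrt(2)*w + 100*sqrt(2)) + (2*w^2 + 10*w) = 6*w^2 + 20*sqrt(2)*w + 30*w + 100*sqrt(2)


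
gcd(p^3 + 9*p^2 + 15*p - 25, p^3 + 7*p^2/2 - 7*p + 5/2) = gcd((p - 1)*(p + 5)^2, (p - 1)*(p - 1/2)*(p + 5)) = p^2 + 4*p - 5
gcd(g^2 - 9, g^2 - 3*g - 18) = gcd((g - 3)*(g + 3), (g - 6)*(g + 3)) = g + 3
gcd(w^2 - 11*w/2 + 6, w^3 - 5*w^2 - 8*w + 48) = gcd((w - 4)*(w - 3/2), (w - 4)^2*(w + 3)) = w - 4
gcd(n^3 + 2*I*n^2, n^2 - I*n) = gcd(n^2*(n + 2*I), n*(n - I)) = n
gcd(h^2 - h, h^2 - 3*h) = h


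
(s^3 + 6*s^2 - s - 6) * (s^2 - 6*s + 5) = s^5 - 32*s^3 + 30*s^2 + 31*s - 30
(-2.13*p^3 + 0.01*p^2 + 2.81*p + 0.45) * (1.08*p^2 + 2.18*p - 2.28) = -2.3004*p^5 - 4.6326*p^4 + 7.913*p^3 + 6.589*p^2 - 5.4258*p - 1.026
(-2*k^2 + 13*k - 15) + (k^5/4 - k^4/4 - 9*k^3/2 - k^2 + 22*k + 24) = k^5/4 - k^4/4 - 9*k^3/2 - 3*k^2 + 35*k + 9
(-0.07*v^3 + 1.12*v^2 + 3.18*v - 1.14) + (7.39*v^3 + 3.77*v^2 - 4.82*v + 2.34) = 7.32*v^3 + 4.89*v^2 - 1.64*v + 1.2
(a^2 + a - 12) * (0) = 0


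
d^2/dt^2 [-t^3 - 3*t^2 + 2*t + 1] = -6*t - 6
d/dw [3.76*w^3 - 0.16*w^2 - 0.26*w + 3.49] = 11.28*w^2 - 0.32*w - 0.26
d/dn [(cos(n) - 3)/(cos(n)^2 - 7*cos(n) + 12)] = sin(n)/(cos(n) - 4)^2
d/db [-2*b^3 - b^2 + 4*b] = -6*b^2 - 2*b + 4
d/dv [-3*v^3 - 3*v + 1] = -9*v^2 - 3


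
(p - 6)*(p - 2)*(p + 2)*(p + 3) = p^4 - 3*p^3 - 22*p^2 + 12*p + 72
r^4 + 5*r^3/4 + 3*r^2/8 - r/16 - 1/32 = (r - 1/4)*(r + 1/2)^3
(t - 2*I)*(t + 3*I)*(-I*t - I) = -I*t^3 + t^2 - I*t^2 + t - 6*I*t - 6*I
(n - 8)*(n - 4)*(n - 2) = n^3 - 14*n^2 + 56*n - 64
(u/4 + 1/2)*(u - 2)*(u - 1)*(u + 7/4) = u^4/4 + 3*u^3/16 - 23*u^2/16 - 3*u/4 + 7/4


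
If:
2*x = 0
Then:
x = 0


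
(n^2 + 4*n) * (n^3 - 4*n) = n^5 + 4*n^4 - 4*n^3 - 16*n^2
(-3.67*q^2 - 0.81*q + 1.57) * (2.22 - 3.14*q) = 11.5238*q^3 - 5.604*q^2 - 6.728*q + 3.4854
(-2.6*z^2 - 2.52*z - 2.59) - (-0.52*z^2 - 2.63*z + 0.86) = -2.08*z^2 + 0.11*z - 3.45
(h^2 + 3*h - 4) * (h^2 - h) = h^4 + 2*h^3 - 7*h^2 + 4*h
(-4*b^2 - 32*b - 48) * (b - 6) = -4*b^3 - 8*b^2 + 144*b + 288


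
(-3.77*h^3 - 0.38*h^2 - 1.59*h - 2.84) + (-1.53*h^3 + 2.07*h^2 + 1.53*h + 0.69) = -5.3*h^3 + 1.69*h^2 - 0.0600000000000001*h - 2.15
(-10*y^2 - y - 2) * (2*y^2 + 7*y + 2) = -20*y^4 - 72*y^3 - 31*y^2 - 16*y - 4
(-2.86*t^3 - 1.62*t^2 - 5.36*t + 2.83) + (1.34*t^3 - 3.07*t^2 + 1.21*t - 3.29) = -1.52*t^3 - 4.69*t^2 - 4.15*t - 0.46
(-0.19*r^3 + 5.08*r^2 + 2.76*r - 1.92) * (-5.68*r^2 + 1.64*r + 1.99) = 1.0792*r^5 - 29.166*r^4 - 7.7237*r^3 + 25.5412*r^2 + 2.3436*r - 3.8208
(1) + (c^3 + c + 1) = c^3 + c + 2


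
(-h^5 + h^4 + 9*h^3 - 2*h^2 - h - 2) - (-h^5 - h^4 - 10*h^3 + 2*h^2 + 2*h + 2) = 2*h^4 + 19*h^3 - 4*h^2 - 3*h - 4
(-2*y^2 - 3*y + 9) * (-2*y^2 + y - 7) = 4*y^4 + 4*y^3 - 7*y^2 + 30*y - 63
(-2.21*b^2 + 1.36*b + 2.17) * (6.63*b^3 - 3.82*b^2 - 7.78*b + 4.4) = -14.6523*b^5 + 17.459*b^4 + 26.3857*b^3 - 28.5942*b^2 - 10.8986*b + 9.548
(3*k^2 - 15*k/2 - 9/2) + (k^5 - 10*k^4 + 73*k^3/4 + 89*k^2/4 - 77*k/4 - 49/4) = k^5 - 10*k^4 + 73*k^3/4 + 101*k^2/4 - 107*k/4 - 67/4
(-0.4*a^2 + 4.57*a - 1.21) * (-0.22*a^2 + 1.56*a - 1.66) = 0.088*a^4 - 1.6294*a^3 + 8.0594*a^2 - 9.4738*a + 2.0086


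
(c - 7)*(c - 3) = c^2 - 10*c + 21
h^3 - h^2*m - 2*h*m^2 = h*(h - 2*m)*(h + m)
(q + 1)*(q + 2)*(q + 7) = q^3 + 10*q^2 + 23*q + 14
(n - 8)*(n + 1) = n^2 - 7*n - 8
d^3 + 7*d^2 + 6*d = d*(d + 1)*(d + 6)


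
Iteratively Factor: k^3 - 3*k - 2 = (k + 1)*(k^2 - k - 2) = (k - 2)*(k + 1)*(k + 1)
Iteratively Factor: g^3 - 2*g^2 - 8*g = (g)*(g^2 - 2*g - 8) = g*(g - 4)*(g + 2)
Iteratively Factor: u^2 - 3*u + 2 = (u - 2)*(u - 1)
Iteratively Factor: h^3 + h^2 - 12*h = (h + 4)*(h^2 - 3*h) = h*(h + 4)*(h - 3)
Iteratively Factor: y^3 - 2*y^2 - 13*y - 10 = (y - 5)*(y^2 + 3*y + 2) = (y - 5)*(y + 1)*(y + 2)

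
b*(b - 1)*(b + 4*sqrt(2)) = b^3 - b^2 + 4*sqrt(2)*b^2 - 4*sqrt(2)*b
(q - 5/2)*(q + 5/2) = q^2 - 25/4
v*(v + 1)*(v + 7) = v^3 + 8*v^2 + 7*v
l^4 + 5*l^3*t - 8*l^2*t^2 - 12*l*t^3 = l*(l - 2*t)*(l + t)*(l + 6*t)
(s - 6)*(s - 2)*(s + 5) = s^3 - 3*s^2 - 28*s + 60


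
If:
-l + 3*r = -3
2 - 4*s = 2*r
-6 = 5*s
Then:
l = 66/5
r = 17/5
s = -6/5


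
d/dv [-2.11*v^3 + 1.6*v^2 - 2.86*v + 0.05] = -6.33*v^2 + 3.2*v - 2.86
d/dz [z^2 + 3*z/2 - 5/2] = 2*z + 3/2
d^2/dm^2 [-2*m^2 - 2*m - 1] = -4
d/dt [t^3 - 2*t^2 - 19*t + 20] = 3*t^2 - 4*t - 19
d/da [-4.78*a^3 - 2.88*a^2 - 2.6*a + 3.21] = -14.34*a^2 - 5.76*a - 2.6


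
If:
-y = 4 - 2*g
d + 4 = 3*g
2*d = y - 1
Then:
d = -7/4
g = 3/4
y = -5/2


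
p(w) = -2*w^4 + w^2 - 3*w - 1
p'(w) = -8*w^3 + 2*w - 3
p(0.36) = -1.98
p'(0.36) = -2.65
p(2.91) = -144.68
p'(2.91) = -194.32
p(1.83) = -25.57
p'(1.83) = -48.37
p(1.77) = -22.81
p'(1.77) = -43.82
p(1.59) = -16.02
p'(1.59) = -31.98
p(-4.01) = -490.03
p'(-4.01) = 504.83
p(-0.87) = 1.22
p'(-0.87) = 0.53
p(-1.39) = -2.36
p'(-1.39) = 15.70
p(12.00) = -41365.00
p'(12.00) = -13803.00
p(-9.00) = -13015.00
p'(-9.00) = 5811.00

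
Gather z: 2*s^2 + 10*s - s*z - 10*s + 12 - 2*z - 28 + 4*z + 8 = 2*s^2 + z*(2 - s) - 8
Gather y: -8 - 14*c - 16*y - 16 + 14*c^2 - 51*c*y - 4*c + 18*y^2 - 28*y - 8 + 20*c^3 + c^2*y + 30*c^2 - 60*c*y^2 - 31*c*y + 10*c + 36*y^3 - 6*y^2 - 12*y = 20*c^3 + 44*c^2 - 8*c + 36*y^3 + y^2*(12 - 60*c) + y*(c^2 - 82*c - 56) - 32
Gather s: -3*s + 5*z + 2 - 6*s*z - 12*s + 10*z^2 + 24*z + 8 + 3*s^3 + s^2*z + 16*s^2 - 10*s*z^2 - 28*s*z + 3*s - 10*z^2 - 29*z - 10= 3*s^3 + s^2*(z + 16) + s*(-10*z^2 - 34*z - 12)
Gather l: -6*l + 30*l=24*l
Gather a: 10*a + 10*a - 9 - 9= 20*a - 18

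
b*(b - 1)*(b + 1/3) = b^3 - 2*b^2/3 - b/3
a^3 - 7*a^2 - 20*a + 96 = (a - 8)*(a - 3)*(a + 4)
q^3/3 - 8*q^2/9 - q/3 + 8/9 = (q/3 + 1/3)*(q - 8/3)*(q - 1)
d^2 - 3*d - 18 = (d - 6)*(d + 3)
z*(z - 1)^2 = z^3 - 2*z^2 + z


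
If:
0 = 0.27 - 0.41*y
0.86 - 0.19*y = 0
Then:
No Solution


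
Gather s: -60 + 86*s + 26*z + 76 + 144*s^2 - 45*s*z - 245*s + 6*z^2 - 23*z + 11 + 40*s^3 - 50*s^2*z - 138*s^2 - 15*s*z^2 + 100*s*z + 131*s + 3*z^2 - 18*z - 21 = 40*s^3 + s^2*(6 - 50*z) + s*(-15*z^2 + 55*z - 28) + 9*z^2 - 15*z + 6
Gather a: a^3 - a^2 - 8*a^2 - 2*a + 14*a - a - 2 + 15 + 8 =a^3 - 9*a^2 + 11*a + 21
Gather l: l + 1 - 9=l - 8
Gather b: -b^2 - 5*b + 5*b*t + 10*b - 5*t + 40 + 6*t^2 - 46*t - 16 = -b^2 + b*(5*t + 5) + 6*t^2 - 51*t + 24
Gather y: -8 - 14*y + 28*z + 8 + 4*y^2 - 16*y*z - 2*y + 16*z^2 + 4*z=4*y^2 + y*(-16*z - 16) + 16*z^2 + 32*z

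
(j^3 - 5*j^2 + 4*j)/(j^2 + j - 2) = j*(j - 4)/(j + 2)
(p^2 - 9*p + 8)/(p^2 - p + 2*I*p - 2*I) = (p - 8)/(p + 2*I)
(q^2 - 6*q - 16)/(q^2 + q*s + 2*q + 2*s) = (q - 8)/(q + s)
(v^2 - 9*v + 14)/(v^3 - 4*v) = (v - 7)/(v*(v + 2))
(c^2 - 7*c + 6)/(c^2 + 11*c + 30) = (c^2 - 7*c + 6)/(c^2 + 11*c + 30)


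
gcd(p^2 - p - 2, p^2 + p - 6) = p - 2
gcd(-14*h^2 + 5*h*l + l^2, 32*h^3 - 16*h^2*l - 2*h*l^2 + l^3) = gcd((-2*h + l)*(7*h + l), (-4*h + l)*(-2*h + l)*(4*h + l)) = 2*h - l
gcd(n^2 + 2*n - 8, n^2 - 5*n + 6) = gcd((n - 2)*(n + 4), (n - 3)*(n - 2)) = n - 2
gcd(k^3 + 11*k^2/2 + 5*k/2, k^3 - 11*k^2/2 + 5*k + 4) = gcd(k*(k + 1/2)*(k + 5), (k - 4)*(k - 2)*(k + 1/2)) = k + 1/2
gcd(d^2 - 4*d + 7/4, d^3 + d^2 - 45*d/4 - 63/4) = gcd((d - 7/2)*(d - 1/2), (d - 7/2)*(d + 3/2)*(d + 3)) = d - 7/2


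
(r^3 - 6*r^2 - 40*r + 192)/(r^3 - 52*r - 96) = (r - 4)/(r + 2)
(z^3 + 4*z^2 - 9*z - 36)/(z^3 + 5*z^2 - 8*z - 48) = (z + 3)/(z + 4)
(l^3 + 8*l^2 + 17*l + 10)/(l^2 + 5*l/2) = 2*(l^3 + 8*l^2 + 17*l + 10)/(l*(2*l + 5))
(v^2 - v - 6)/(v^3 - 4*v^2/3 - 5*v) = 3*(v + 2)/(v*(3*v + 5))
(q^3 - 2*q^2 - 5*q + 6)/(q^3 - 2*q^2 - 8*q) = (q^2 - 4*q + 3)/(q*(q - 4))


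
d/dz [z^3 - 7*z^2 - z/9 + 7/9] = 3*z^2 - 14*z - 1/9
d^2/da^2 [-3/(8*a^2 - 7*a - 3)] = 6*(-64*a^2 + 56*a + (16*a - 7)^2 + 24)/(-8*a^2 + 7*a + 3)^3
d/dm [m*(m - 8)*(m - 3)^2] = 4*m^3 - 42*m^2 + 114*m - 72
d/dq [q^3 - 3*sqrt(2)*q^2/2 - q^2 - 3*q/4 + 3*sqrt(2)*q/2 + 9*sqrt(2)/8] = 3*q^2 - 3*sqrt(2)*q - 2*q - 3/4 + 3*sqrt(2)/2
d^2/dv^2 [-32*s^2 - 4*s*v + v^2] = 2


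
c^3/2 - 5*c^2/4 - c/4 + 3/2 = (c/2 + 1/2)*(c - 2)*(c - 3/2)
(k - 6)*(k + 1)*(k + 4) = k^3 - k^2 - 26*k - 24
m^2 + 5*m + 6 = (m + 2)*(m + 3)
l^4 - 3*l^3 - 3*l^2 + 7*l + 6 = (l - 3)*(l - 2)*(l + 1)^2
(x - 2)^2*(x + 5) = x^3 + x^2 - 16*x + 20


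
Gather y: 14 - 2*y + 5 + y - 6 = 13 - y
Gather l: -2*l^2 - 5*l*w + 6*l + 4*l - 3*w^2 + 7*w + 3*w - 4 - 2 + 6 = -2*l^2 + l*(10 - 5*w) - 3*w^2 + 10*w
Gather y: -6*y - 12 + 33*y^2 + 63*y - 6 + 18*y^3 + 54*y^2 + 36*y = 18*y^3 + 87*y^2 + 93*y - 18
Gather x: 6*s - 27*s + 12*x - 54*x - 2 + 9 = -21*s - 42*x + 7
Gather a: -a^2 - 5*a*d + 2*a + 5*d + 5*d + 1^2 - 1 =-a^2 + a*(2 - 5*d) + 10*d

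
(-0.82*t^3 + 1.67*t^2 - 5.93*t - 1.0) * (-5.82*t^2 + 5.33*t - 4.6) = 4.7724*t^5 - 14.09*t^4 + 47.1857*t^3 - 33.4689*t^2 + 21.948*t + 4.6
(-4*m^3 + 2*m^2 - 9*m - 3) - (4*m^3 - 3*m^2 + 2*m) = -8*m^3 + 5*m^2 - 11*m - 3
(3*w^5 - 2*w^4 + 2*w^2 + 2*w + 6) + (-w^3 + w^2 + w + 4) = 3*w^5 - 2*w^4 - w^3 + 3*w^2 + 3*w + 10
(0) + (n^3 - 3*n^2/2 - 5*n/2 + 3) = n^3 - 3*n^2/2 - 5*n/2 + 3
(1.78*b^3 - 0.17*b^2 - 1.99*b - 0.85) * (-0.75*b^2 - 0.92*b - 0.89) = -1.335*b^5 - 1.5101*b^4 + 0.0646999999999999*b^3 + 2.6196*b^2 + 2.5531*b + 0.7565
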